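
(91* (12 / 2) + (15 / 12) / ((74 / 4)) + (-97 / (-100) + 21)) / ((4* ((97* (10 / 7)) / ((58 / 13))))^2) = 86610562451 / 2353379080000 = 0.04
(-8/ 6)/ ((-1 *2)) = 2/ 3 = 0.67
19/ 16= 1.19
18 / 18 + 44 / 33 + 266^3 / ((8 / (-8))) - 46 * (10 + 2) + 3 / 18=-37643291 / 2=-18821645.50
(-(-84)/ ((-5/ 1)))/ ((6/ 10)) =-28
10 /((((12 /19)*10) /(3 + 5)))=38 /3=12.67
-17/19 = -0.89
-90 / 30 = -3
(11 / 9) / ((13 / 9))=11 / 13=0.85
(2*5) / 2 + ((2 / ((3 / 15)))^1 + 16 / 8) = 17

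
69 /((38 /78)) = 2691 /19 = 141.63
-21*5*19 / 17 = -1995 / 17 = -117.35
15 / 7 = 2.14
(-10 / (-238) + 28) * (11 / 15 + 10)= 76751 / 255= 300.98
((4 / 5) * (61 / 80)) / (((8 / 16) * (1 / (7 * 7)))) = 2989 / 50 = 59.78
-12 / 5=-2.40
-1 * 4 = -4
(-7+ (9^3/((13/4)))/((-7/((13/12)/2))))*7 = -341/2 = -170.50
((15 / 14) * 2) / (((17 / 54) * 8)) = 405 / 476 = 0.85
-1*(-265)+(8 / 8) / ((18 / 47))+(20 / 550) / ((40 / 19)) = 2649521 / 9900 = 267.63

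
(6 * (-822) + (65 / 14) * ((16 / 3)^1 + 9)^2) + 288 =-464959 / 126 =-3690.15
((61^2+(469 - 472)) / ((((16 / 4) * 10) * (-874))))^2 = 3455881 / 305550400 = 0.01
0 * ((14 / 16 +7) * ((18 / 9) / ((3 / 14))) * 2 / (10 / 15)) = 0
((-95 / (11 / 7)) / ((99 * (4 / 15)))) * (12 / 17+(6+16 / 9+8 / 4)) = -1333325 / 55539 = -24.01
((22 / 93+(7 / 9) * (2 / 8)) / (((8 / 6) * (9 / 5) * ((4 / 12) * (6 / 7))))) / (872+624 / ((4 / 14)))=16835 / 81851904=0.00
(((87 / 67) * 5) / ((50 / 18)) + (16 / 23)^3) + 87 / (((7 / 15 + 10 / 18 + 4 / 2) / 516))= 2058865446389 / 138582130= 14856.64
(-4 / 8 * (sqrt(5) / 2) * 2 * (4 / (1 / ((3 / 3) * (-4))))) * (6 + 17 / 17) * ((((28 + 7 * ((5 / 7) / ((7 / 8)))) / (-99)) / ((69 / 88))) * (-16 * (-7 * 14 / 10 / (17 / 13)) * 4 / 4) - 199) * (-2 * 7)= 10390464112 * sqrt(5) / 52785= 440158.83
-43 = -43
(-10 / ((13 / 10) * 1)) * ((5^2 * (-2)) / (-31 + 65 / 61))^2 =-232562500 / 10836397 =-21.46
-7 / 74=-0.09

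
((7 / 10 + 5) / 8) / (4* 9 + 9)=19 / 1200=0.02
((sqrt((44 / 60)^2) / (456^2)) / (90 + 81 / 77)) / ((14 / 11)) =1331 / 43735178880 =0.00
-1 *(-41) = 41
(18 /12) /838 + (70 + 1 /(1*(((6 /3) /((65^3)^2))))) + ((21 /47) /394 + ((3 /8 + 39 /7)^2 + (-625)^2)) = 458784572218069728089 /12166177856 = 37709836042.86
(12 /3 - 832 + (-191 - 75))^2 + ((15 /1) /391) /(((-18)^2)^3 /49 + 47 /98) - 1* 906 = 129832003728136 /108561541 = 1195930.00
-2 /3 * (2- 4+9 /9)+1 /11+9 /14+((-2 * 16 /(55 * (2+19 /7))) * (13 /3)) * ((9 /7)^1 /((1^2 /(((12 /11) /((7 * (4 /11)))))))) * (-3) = 2.28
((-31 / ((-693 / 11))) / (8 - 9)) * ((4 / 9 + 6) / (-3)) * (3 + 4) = 1798 / 243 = 7.40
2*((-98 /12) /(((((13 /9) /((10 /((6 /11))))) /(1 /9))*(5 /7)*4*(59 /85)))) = -320705 /27612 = -11.61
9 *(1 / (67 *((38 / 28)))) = 126 / 1273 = 0.10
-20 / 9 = -2.22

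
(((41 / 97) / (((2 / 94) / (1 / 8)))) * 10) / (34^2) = 9635 / 448528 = 0.02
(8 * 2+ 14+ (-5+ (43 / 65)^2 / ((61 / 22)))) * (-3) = -19451409 / 257725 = -75.47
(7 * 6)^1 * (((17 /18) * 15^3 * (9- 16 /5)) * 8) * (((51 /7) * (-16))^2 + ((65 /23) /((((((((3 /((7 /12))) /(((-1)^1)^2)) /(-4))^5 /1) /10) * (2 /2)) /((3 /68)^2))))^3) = 20501018357698773742391717044039225 /242869921684841782675008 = 84411516319.02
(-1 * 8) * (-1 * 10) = 80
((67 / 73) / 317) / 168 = 67 / 3887688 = 0.00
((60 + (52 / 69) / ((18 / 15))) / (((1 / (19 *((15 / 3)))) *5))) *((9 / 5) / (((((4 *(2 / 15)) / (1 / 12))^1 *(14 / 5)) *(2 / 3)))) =1788375 / 10304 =173.56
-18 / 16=-9 / 8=-1.12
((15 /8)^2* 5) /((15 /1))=75 /64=1.17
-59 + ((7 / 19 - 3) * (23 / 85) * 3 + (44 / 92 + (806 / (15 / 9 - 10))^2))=43153670096 / 4643125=9294.10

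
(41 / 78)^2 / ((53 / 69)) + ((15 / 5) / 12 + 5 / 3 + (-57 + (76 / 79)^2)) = -6014699615 / 111801274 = -53.80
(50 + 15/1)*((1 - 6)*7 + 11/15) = -6682/3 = -2227.33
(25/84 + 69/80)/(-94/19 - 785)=-37031/25215120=-0.00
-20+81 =61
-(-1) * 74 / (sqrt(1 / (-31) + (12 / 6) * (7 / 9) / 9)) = 666 * sqrt(10943) / 353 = 197.36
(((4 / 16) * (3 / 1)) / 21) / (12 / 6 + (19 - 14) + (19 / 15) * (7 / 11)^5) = 2415765 / 482431264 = 0.01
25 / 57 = 0.44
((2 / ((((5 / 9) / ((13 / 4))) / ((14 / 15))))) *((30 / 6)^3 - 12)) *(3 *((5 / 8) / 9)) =10283 / 40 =257.08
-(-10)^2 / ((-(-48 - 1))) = -2.04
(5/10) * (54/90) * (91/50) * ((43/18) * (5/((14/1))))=559/1200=0.47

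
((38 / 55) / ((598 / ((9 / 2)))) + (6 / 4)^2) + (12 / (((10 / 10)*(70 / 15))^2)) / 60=1824651 / 805805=2.26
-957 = -957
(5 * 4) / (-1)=-20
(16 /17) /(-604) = -4 /2567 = -0.00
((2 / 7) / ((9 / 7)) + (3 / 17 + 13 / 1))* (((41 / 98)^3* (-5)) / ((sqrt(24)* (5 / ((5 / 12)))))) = -353220125* sqrt(6) / 10368171072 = -0.08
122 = 122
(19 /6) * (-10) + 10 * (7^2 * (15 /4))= 10835 /6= 1805.83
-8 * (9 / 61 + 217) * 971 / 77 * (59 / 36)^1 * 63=-1517700188 / 671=-2261848.27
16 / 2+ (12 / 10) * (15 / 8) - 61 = -203 / 4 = -50.75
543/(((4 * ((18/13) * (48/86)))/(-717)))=-24181781/192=-125946.78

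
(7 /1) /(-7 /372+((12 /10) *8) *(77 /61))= 113460 /196111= 0.58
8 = 8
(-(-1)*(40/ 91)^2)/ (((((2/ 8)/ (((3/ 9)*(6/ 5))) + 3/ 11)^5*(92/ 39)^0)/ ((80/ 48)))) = 42218553344000/ 76443312120357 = 0.55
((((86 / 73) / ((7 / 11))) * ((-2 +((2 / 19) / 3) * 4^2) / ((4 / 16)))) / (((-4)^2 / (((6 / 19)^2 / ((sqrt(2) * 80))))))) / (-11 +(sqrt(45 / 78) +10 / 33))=63356931 * sqrt(195) / 225963991931020 +8810453223 * sqrt(2) / 225963991931020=0.00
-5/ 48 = -0.10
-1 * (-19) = 19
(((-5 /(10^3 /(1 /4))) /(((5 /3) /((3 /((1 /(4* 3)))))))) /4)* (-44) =297 /1000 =0.30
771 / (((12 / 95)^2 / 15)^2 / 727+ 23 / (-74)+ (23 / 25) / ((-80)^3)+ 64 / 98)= 2825268426454208000000 / 1254142951298437309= 2252.75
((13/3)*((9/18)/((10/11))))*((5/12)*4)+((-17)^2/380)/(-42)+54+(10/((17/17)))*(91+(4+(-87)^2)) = 3672298043/47880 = 76697.95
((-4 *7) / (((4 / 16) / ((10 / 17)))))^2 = 1254400 / 289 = 4340.48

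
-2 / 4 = -1 / 2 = -0.50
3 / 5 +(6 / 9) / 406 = 1832 / 3045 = 0.60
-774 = -774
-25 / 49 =-0.51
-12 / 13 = -0.92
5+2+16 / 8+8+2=19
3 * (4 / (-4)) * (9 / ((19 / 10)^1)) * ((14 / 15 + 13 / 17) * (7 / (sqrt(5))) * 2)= -109116 * sqrt(5) / 1615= -151.08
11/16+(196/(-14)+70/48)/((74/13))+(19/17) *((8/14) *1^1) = -46343/52836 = -0.88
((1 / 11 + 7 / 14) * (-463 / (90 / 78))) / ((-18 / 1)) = 78247 / 5940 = 13.17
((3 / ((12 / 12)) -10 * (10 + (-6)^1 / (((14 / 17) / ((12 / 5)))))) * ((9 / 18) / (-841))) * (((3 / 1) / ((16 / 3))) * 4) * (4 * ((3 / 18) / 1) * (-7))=1635 / 3364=0.49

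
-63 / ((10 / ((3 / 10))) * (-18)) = 21 / 200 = 0.10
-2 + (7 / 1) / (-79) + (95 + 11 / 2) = 98.41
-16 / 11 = -1.45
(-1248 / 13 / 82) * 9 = -432 / 41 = -10.54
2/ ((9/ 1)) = 2/ 9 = 0.22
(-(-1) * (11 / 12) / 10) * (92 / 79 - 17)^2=5738337 / 249640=22.99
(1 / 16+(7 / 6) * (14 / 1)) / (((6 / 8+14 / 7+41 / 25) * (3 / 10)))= 98375 / 7902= 12.45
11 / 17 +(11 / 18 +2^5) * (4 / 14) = 10672 / 1071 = 9.96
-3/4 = -0.75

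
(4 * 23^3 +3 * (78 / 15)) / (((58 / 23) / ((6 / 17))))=16795842 / 2465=6813.73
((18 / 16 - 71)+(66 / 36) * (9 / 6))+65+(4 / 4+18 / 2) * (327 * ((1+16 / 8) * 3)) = 235423 / 8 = 29427.88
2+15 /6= 4.50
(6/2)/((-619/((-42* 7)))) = 882/619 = 1.42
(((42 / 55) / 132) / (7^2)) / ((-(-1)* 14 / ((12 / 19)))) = 3 / 563255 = 0.00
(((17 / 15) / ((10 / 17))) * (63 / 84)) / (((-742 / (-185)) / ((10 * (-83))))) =-887519 / 2968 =-299.03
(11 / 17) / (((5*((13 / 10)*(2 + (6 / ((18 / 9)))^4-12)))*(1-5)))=-11 / 31382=-0.00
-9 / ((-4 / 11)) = 99 / 4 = 24.75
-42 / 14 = -3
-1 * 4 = -4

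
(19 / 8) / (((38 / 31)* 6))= 31 / 96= 0.32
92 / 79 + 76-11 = 5227 / 79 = 66.16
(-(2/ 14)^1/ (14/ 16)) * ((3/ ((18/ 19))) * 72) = -1824/ 49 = -37.22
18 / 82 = 9 / 41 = 0.22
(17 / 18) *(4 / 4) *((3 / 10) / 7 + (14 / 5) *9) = 23.84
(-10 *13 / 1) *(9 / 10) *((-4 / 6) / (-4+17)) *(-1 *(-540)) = 3240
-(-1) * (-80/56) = -10/7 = -1.43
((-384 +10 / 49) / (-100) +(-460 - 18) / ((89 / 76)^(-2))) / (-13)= 2305492843 / 45991400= 50.13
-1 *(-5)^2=-25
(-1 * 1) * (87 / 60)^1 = -29 / 20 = -1.45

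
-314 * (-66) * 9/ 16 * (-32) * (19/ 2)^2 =-33666138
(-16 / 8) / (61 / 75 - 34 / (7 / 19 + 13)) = 1.16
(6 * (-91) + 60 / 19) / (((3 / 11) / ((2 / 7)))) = -75636 / 133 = -568.69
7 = 7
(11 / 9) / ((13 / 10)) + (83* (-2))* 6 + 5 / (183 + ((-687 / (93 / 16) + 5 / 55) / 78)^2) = -15260871590671402 / 15337053115137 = -995.03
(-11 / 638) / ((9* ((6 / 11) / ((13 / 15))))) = -0.00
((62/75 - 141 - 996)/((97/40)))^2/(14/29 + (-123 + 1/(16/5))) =-215630239437824/120041668575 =-1796.29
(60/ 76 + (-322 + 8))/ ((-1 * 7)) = 5951/ 133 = 44.74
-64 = -64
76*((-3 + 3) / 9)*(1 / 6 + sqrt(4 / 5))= 0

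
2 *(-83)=-166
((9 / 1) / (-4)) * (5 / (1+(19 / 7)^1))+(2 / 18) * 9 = -211 / 104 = -2.03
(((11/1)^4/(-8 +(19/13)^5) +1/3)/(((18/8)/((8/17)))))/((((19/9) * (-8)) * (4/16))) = 260924931104/478923405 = 544.82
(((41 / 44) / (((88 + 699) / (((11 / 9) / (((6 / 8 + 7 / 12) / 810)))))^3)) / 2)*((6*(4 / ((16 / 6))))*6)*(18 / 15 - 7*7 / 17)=-35.54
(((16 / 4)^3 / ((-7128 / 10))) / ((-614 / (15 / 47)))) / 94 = 100 / 201414411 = 0.00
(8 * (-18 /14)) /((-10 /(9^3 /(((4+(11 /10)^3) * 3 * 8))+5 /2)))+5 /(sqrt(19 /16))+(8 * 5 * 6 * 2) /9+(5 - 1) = 20 * sqrt(19) /19+2454166 /37317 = 70.35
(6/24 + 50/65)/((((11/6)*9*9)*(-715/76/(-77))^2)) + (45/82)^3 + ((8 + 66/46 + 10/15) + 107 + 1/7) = 170684794658204753/1448084643805800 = 117.87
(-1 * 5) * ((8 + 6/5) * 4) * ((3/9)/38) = -92/57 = -1.61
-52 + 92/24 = -289/6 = -48.17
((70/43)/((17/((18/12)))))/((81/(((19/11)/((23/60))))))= 13300/1664487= 0.01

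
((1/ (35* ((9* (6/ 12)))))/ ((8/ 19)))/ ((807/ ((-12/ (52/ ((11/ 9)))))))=-209/ 39655980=-0.00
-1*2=-2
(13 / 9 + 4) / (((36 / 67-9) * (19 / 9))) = -469 / 1539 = -0.30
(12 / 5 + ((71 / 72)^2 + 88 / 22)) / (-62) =-191093 / 1607040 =-0.12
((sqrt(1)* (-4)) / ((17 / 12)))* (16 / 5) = -768 / 85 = -9.04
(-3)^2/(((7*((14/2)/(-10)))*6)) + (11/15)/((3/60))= 2111/147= 14.36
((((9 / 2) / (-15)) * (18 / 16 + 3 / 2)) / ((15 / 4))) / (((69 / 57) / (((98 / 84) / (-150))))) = 931 / 690000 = 0.00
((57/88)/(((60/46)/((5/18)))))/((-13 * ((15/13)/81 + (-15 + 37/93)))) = 40641/55873312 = 0.00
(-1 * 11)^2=121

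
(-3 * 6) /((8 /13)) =-117 /4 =-29.25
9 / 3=3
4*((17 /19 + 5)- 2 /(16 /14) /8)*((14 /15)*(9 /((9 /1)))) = 24157 /1140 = 21.19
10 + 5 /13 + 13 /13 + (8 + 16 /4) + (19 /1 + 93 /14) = 8923 /182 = 49.03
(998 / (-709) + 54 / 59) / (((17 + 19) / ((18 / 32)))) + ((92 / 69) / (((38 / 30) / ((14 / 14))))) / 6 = 0.17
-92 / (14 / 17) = -782 / 7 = -111.71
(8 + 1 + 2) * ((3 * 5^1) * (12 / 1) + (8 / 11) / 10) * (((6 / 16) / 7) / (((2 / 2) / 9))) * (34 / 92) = 284121 / 805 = 352.95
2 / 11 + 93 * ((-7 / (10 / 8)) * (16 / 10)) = -229102 / 275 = -833.10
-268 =-268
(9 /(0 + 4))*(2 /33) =3 /22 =0.14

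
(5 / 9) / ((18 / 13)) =65 / 162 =0.40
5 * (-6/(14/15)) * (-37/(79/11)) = 165.60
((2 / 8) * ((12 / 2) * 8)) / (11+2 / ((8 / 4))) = 1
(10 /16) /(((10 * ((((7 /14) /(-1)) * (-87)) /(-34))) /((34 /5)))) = -289 /870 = -0.33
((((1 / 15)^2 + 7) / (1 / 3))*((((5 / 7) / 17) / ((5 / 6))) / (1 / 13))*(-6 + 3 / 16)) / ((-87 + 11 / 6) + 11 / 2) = 714519 / 711025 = 1.00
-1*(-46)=46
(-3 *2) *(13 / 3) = -26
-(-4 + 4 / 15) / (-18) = -28 / 135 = -0.21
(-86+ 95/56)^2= 22287841/3136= 7107.09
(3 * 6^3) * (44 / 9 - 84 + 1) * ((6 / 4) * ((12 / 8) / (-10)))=56943 / 5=11388.60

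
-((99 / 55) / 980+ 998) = -4890209 / 4900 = -998.00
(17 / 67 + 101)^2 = 46022656 / 4489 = 10252.32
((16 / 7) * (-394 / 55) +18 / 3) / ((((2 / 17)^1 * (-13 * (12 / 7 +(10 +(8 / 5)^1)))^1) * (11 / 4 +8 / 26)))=67898 / 407517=0.17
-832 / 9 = -92.44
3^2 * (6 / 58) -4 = -89 / 29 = -3.07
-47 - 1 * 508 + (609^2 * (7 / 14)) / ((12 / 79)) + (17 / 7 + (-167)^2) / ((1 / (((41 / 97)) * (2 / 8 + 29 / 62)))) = 206907157077 / 168392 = 1228723.20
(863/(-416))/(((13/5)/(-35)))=151025/5408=27.93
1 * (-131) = -131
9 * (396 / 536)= 891 / 134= 6.65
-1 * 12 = -12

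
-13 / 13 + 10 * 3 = 29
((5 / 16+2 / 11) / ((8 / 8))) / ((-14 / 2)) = -87 / 1232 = -0.07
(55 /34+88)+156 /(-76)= 56567 /646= 87.57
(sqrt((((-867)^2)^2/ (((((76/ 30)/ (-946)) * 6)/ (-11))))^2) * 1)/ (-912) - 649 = -424152260460.77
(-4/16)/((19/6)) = -3/38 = -0.08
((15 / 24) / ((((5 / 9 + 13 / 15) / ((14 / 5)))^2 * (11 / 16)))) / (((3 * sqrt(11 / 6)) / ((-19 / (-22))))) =125685 * sqrt(66) / 1362944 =0.75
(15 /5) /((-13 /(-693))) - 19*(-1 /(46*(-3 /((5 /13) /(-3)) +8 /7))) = 82158251 /513682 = 159.94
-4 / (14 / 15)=-30 / 7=-4.29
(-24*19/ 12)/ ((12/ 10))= -95/ 3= -31.67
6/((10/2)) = 6/5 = 1.20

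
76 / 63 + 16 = 17.21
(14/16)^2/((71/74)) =1813/2272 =0.80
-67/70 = -0.96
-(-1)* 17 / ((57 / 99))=561 / 19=29.53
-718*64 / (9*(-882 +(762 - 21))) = 45952 / 1269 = 36.21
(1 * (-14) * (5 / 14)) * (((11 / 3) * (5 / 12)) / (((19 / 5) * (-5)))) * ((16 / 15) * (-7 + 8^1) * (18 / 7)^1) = 440 / 399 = 1.10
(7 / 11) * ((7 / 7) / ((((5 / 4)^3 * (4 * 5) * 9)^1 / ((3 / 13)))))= 112 / 268125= 0.00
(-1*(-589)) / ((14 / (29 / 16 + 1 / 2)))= 21793 / 224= 97.29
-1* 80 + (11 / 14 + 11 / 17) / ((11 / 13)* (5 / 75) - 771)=-2862425855 / 35779492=-80.00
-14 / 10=-7 / 5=-1.40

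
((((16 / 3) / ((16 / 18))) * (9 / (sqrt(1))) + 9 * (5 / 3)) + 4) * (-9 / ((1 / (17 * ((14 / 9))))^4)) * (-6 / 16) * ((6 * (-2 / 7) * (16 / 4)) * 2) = -1652371215.01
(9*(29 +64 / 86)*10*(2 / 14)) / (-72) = -6395 / 1204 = -5.31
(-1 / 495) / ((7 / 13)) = -13 / 3465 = -0.00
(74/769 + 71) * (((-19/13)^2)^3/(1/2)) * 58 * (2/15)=596736352843816/55677241815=10717.78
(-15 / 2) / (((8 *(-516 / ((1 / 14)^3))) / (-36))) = -45 / 1887872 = -0.00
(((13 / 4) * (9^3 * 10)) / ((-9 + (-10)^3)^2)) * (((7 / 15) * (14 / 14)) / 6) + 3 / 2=6115857 / 4072324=1.50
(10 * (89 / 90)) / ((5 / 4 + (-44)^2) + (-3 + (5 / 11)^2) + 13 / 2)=43076 / 8454807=0.01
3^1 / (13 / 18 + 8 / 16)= 27 / 11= 2.45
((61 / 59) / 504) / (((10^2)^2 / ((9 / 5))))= 61 / 165200000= 0.00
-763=-763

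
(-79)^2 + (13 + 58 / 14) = 6258.14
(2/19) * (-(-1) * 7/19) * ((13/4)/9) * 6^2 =182/361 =0.50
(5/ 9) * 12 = 20/ 3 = 6.67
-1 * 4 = -4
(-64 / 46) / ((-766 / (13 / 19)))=208 / 167371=0.00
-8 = -8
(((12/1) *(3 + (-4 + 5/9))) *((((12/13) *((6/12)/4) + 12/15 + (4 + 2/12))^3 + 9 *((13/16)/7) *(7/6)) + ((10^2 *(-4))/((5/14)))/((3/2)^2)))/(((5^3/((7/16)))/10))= 606744510421/8897850000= 68.19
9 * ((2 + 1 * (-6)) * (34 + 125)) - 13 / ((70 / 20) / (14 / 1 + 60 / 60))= -40458 / 7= -5779.71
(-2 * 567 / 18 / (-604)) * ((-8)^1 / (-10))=63 / 755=0.08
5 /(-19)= -5 /19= -0.26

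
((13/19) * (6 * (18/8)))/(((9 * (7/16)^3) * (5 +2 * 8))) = 26624/45619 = 0.58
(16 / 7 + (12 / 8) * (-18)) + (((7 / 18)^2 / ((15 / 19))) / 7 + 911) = 30152371 / 34020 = 886.31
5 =5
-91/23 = -3.96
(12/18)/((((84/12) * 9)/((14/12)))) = 0.01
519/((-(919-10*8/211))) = -109509/193829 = -0.56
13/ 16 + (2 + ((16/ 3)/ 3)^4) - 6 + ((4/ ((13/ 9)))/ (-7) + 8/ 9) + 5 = 117447151/ 9552816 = 12.29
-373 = -373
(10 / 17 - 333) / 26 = -5651 / 442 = -12.79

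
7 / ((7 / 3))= 3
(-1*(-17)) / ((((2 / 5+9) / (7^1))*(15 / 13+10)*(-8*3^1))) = -1547 / 32712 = -0.05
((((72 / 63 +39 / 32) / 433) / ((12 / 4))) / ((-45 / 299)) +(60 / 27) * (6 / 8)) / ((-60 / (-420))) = 21665029 / 1870560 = 11.58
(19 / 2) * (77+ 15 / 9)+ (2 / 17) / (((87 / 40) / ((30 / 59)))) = 65215454 / 87261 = 747.36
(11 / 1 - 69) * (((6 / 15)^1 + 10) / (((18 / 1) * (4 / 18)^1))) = -754 / 5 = -150.80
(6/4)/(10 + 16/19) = 57/412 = 0.14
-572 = -572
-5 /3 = -1.67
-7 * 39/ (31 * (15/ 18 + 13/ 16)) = -13104/ 2449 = -5.35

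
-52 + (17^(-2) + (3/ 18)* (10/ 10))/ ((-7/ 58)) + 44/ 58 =-9266629/ 176001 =-52.65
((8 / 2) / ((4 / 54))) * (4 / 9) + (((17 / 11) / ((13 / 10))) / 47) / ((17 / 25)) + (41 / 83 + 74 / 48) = 26.07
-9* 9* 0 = 0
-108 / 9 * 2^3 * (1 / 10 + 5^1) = -2448 / 5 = -489.60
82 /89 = 0.92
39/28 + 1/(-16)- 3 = -187/112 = -1.67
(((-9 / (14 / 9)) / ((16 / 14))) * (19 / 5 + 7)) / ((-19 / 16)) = 4374 / 95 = 46.04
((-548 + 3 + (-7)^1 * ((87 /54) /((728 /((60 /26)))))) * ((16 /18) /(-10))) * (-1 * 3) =-442133 /3042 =-145.34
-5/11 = -0.45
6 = 6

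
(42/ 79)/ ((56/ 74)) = 111/ 158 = 0.70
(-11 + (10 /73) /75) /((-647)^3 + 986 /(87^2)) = 1047741 /25801574778685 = 0.00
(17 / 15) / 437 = 0.00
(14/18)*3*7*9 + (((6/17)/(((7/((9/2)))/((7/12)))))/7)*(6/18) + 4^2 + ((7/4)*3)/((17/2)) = 163.62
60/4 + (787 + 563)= 1365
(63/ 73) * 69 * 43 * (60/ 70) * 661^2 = 70002608778/ 73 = 958939846.27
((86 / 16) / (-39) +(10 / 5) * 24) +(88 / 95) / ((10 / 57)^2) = 3040369 / 39000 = 77.96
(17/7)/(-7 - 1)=-17/56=-0.30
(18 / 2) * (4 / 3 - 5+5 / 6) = -51 / 2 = -25.50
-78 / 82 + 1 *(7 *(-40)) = -11519 / 41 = -280.95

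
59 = 59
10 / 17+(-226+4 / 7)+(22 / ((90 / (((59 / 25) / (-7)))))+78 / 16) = -235671139 / 1071000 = -220.05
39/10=3.90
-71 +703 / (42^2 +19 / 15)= -1869464 / 26479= -70.60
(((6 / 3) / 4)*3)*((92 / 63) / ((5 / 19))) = 874 / 105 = 8.32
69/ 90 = 23/ 30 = 0.77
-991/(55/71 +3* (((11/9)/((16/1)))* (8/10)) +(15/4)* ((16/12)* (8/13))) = -54881580/223453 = -245.61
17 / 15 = 1.13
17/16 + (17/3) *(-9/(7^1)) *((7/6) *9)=-1207/16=-75.44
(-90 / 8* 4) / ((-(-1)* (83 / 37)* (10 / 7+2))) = -3885 / 664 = -5.85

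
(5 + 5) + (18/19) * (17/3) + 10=482/19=25.37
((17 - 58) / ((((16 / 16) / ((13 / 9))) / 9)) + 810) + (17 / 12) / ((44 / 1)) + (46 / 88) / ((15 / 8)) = 732101 / 2640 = 277.31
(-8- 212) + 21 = -199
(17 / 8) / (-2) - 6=-113 / 16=-7.06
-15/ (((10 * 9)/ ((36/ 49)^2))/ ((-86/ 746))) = 9288/ 895573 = 0.01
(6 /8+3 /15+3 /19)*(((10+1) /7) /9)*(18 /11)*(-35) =-421 /38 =-11.08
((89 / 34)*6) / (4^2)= 267 / 272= 0.98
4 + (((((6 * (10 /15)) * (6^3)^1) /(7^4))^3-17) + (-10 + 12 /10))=-1505475442189 /69206436005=-21.75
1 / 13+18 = 235 / 13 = 18.08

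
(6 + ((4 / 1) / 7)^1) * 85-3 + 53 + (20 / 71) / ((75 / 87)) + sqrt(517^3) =1513112 / 2485 + 517 * sqrt(517) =12364.25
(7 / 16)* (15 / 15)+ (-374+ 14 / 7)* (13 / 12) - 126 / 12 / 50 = -161109 / 400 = -402.77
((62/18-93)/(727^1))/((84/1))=-403/274806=-0.00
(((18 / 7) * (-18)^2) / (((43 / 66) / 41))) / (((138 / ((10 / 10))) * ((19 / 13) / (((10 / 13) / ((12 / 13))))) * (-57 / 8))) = -75984480 / 2499203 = -30.40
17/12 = 1.42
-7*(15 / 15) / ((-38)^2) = -7 / 1444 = -0.00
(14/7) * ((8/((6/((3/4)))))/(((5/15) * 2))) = 3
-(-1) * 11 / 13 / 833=11 / 10829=0.00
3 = 3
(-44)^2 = 1936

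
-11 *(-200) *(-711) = -1564200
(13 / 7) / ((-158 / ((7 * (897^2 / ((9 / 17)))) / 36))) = -19757621 / 5688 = -3473.56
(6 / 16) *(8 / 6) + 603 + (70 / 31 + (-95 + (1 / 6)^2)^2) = 386713327 / 40176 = 9625.48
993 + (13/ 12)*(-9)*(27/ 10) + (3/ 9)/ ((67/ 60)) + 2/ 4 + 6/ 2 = 2600869/ 2680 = 970.47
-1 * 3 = -3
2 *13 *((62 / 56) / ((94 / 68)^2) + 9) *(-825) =-205477.77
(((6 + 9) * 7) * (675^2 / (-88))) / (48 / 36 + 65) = -143521875 / 17512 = -8195.63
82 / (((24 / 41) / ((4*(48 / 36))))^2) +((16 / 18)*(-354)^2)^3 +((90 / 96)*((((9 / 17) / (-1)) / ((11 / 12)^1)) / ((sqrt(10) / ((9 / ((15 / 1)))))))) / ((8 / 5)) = 111955909834762696 / 81-243*sqrt(10) / 11968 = 1382171726355094.95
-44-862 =-906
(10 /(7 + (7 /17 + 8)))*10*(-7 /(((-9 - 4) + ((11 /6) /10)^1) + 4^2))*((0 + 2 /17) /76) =-10500 /475399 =-0.02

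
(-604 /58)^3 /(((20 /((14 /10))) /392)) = -18894915088 /609725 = -30989.24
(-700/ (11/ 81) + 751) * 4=-193756/ 11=-17614.18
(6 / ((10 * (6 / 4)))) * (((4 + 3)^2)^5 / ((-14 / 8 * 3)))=-322828856 / 15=-21521923.73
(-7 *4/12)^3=-343/27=-12.70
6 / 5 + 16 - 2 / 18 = 769 / 45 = 17.09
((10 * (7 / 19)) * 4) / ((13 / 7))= 1960 / 247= 7.94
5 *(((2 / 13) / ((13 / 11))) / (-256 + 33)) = -110 / 37687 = -0.00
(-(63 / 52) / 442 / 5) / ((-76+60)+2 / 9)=567 / 16318640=0.00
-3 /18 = -1 /6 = -0.17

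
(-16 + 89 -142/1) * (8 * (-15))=8280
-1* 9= -9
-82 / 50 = -41 / 25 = -1.64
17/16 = 1.06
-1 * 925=-925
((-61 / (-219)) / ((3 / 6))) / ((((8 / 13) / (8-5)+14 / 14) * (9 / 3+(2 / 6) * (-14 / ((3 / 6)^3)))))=-4758 / 353393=-0.01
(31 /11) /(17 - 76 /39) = 1209 /6457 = 0.19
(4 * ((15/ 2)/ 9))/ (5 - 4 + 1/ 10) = 100/ 33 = 3.03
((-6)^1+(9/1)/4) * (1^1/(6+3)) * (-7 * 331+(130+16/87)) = 951265/1044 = 911.17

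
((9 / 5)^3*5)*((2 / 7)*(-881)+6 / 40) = -25674651 / 3500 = -7335.61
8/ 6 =1.33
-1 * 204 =-204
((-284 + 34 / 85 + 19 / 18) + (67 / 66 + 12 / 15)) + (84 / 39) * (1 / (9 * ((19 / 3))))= -34318747 / 122265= -280.69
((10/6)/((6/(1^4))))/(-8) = -5/144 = -0.03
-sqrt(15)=-3.87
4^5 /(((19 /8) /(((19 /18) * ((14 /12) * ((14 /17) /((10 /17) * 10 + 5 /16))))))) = 3211264 /45495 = 70.58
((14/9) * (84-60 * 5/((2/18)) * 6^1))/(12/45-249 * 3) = 33.57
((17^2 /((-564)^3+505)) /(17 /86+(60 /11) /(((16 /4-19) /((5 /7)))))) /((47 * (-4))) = -136697 /990165351018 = -0.00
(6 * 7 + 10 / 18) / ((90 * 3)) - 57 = -138127 / 2430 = -56.84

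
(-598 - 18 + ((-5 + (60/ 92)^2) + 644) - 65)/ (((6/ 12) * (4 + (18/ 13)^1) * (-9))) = 95303/ 55545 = 1.72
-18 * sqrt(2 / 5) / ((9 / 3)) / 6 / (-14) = sqrt(10) / 70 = 0.05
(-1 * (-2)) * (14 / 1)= 28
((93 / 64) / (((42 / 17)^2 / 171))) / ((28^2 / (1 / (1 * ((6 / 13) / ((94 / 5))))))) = 104005031 / 49172480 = 2.12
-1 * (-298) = 298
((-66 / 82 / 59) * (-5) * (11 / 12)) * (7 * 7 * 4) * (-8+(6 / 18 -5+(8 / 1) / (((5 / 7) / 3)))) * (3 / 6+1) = 930853 / 2419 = 384.81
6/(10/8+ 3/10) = 120/31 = 3.87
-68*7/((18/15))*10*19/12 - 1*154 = -57911/9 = -6434.56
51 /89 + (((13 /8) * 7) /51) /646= 13450067 /23457552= 0.57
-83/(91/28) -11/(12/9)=-1757/52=-33.79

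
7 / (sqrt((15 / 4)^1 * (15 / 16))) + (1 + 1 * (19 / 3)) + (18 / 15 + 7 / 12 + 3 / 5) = 13.45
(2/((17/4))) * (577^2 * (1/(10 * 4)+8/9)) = 109533641/765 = 143181.23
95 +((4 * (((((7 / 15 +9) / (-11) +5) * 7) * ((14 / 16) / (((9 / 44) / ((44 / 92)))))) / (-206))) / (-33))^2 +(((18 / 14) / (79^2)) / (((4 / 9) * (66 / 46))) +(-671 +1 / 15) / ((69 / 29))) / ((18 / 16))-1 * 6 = -71510401801505042212 / 442369397684369925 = -161.65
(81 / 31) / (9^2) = 1 / 31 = 0.03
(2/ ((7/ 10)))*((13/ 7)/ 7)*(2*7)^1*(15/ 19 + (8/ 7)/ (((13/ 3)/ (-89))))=-1568760/ 6517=-240.72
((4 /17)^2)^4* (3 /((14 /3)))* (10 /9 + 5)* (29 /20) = 2613248 /48830302087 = 0.00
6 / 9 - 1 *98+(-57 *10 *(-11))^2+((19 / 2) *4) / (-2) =117938351 / 3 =39312783.67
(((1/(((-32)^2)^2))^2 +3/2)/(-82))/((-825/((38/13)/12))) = 6267216278327/1160358601257123840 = 0.00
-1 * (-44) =44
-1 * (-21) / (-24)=-7 / 8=-0.88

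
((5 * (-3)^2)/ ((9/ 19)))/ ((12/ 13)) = 1235/ 12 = 102.92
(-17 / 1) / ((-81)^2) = -17 / 6561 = -0.00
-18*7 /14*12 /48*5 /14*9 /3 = -135 /56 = -2.41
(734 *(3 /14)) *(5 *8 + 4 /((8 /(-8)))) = 39636 /7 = 5662.29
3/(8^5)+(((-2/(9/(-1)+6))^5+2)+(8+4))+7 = 168264409/7962624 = 21.13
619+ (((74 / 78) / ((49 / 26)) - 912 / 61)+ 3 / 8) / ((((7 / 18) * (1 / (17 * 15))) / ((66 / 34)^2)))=-34151.70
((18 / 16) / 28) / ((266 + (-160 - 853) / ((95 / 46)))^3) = -7716375 / 2173193585819648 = -0.00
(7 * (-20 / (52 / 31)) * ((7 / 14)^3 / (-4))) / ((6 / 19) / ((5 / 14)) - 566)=-103075 / 22333376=-0.00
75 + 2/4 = 151/2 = 75.50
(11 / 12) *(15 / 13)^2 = 825 / 676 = 1.22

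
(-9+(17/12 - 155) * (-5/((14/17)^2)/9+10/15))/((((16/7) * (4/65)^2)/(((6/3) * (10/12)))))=6448511875/2322432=2776.62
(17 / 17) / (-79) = -1 / 79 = -0.01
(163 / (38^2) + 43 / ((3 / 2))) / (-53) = -124673 / 229596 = -0.54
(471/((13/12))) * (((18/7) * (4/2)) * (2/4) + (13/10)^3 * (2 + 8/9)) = 3877.41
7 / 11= 0.64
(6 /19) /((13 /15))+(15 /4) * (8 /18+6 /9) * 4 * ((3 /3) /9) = 14780 /6669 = 2.22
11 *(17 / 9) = 187 / 9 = 20.78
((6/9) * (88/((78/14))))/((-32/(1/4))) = -77/936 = -0.08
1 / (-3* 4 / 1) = -1 / 12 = -0.08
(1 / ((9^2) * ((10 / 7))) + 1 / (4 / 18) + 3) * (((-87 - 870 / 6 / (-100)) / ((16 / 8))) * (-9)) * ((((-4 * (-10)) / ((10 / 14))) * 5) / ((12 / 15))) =36422057 / 36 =1011723.81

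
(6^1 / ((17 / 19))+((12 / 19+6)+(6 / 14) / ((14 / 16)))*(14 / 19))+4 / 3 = 1712330 / 128877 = 13.29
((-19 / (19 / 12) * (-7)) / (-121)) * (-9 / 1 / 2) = 378 / 121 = 3.12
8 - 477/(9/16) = -840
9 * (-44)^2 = 17424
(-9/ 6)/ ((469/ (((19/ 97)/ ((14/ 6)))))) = -171/ 636902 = -0.00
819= 819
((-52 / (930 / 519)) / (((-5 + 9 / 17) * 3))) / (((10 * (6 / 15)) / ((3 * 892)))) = 8525959 / 5890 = 1447.53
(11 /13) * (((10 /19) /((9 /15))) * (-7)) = -3850 /741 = -5.20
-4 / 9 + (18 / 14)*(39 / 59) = 1507 / 3717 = 0.41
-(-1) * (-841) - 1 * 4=-845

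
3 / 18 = 1 / 6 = 0.17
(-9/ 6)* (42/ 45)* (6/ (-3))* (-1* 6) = -84/ 5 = -16.80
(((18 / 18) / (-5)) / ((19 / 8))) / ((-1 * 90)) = 0.00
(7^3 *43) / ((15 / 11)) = 162239 / 15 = 10815.93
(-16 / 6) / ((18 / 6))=-8 / 9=-0.89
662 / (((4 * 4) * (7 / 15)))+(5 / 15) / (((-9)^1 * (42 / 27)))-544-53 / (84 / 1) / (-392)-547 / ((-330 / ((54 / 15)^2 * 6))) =-14781183041 / 45276000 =-326.47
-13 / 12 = -1.08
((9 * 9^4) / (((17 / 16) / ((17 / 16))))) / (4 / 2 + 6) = 59049 / 8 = 7381.12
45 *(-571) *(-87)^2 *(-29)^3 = 4743305761995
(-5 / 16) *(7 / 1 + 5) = -15 / 4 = -3.75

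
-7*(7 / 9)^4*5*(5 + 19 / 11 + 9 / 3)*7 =-62942215 / 72171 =-872.13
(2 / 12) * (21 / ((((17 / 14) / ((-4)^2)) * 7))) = 112 / 17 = 6.59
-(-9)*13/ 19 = 117/ 19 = 6.16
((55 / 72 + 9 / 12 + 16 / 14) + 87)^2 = 2041864969 / 254016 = 8038.33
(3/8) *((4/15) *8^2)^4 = 536870912/16875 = 31814.57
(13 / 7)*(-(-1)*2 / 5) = 26 / 35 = 0.74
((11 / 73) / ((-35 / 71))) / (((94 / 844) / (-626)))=206318332 / 120085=1718.10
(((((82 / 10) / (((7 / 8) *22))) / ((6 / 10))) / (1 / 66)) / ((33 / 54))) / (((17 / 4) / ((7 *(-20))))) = -472320 / 187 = -2525.78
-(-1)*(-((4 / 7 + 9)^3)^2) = -90458382169 / 117649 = -768883.56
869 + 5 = 874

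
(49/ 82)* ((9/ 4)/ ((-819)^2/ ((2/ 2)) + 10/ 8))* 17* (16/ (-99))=-6664/ 1210055099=-0.00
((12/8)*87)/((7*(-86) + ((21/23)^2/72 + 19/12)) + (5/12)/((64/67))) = -0.22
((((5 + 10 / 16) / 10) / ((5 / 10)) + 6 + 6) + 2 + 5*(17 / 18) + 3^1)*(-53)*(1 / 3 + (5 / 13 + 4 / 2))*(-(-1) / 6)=-4620805 / 8424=-548.53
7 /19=0.37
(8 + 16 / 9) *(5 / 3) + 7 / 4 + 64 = 8861 / 108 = 82.05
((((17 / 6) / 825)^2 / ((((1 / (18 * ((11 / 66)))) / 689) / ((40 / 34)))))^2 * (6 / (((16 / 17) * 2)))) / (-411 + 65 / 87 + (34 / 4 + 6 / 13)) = -0.00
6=6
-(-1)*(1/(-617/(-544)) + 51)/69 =32011/42573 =0.75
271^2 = 73441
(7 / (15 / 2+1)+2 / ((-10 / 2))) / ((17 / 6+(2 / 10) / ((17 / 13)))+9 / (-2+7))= 216 / 2441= 0.09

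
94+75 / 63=1999 / 21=95.19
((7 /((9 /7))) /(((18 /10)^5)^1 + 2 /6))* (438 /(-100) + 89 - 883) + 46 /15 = -21156743 /94880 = -222.98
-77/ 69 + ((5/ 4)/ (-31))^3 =-146818673/ 131557056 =-1.12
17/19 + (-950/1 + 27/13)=-233916/247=-947.03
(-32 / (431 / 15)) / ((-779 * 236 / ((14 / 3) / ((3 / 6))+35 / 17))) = 23240 / 336756247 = 0.00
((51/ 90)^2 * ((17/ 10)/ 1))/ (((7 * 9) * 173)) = 4913/ 98091000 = 0.00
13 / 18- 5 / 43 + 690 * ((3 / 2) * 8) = 6409189 / 774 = 8280.61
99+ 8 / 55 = 5453 / 55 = 99.15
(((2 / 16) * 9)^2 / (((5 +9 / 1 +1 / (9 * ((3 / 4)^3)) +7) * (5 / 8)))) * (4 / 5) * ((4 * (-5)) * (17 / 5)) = -5.18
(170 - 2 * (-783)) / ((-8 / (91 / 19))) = -19747 / 19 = -1039.32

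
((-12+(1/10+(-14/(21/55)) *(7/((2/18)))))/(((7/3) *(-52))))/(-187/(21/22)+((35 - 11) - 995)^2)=208971/10293684440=0.00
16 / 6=8 / 3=2.67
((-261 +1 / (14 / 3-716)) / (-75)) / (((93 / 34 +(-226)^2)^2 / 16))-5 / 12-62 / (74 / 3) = -104669422214714375767 / 35721155881483977300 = -2.93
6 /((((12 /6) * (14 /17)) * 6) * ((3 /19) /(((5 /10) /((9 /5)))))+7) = 9690 /20377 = 0.48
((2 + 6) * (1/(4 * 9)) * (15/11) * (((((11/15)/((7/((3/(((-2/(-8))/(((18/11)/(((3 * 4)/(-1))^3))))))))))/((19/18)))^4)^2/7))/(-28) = -0.00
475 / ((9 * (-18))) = -475 / 162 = -2.93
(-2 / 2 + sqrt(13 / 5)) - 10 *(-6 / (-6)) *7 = -69.39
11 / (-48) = -11 / 48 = -0.23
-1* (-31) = 31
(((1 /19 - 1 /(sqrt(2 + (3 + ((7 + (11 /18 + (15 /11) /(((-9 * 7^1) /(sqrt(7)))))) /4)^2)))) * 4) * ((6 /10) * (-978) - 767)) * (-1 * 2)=-42888384 * sqrt(7) /(5 * sqrt(37852483 - 90420 * sqrt(7))) + 54152 /95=-3130.38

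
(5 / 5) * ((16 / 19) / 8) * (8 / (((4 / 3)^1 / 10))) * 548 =3461.05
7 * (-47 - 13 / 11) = -3710 / 11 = -337.27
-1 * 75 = -75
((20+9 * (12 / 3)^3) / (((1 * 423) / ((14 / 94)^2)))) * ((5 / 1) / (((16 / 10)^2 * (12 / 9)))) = 912625 / 19934016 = 0.05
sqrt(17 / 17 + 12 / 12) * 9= 9 * sqrt(2)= 12.73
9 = 9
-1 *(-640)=640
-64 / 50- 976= -24432 / 25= -977.28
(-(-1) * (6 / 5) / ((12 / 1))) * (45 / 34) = 9 / 68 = 0.13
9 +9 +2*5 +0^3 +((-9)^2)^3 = 531469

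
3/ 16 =0.19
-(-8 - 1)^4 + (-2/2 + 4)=-6558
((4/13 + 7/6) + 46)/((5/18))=11109/65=170.91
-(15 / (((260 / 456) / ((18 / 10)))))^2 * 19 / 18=-10000422 / 4225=-2366.96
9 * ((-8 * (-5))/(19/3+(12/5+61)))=2700/523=5.16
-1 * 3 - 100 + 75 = -28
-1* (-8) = 8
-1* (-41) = 41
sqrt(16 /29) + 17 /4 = 4 * sqrt(29) /29 + 17 /4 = 4.99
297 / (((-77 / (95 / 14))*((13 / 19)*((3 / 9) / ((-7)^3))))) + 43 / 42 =10746347 / 273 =39363.91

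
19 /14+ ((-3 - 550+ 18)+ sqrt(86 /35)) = -7471 /14+ sqrt(3010) /35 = -532.08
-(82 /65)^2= -6724 /4225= -1.59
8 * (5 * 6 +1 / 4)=242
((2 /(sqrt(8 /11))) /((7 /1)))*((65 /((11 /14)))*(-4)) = -260*sqrt(22) /11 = -110.86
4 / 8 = 1 / 2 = 0.50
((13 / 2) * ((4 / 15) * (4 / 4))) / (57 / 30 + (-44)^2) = 52 / 58137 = 0.00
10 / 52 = 5 / 26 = 0.19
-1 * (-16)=16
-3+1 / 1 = -2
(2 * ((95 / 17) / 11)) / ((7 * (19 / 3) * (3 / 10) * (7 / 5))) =500 / 9163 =0.05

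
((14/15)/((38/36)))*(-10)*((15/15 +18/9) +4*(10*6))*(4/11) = -163296/209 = -781.32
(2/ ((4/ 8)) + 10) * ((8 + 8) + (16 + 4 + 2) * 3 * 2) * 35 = 72520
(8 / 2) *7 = 28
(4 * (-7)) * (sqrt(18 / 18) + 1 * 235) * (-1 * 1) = 6608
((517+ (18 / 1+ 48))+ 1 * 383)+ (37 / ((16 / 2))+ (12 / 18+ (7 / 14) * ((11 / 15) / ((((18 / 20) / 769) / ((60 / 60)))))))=277471 / 216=1284.59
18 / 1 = 18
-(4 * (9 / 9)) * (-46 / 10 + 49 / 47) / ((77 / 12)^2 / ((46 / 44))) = 0.36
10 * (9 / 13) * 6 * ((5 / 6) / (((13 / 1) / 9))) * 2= 8100 / 169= 47.93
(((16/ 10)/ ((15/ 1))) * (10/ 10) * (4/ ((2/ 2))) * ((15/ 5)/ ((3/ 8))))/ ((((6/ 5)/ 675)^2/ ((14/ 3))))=5040000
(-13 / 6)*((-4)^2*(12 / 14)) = -208 / 7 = -29.71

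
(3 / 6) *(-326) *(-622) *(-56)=-5677616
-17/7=-2.43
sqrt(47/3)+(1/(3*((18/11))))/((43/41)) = 451/2322+sqrt(141)/3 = 4.15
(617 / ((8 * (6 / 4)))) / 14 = 617 / 168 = 3.67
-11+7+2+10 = 8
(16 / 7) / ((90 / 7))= 0.18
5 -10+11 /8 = -29 /8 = -3.62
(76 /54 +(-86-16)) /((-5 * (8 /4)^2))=679 /135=5.03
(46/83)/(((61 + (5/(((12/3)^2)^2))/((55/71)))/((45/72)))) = 80960/14263301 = 0.01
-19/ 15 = -1.27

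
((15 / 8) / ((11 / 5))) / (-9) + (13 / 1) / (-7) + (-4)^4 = 469481 / 1848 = 254.05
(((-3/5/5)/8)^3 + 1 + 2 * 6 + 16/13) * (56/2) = 10359997543/26000000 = 398.46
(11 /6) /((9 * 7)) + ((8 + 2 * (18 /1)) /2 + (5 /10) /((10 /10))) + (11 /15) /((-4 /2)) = 41887 /1890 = 22.16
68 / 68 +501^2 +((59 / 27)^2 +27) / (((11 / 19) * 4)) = 2012895067 / 8019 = 251015.72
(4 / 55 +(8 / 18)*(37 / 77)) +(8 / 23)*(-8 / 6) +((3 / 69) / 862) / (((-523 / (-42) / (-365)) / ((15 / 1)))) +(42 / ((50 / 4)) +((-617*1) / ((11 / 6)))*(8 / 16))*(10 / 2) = -14816286121234 / 17964289035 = -824.76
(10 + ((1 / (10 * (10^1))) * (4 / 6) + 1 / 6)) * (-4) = -3052 / 75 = -40.69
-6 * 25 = -150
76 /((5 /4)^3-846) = -4864 /54019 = -0.09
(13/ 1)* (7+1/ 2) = 195/ 2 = 97.50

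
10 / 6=5 / 3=1.67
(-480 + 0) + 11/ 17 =-8149/ 17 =-479.35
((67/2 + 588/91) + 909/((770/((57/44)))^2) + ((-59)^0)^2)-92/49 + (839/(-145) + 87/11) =17833020652597/432741108800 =41.21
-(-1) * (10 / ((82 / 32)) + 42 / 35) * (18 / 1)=18828 / 205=91.84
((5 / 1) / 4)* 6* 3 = 22.50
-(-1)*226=226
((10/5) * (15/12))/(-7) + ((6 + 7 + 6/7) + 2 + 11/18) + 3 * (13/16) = 18.55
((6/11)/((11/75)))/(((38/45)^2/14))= 3189375/43681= 73.02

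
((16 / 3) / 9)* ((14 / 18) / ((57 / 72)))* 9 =896 / 171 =5.24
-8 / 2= -4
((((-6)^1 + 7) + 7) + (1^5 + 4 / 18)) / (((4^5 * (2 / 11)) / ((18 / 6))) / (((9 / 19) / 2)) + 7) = 2739 / 79903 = 0.03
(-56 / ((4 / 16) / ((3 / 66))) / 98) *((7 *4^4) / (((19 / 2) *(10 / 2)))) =-4096 / 1045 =-3.92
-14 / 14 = -1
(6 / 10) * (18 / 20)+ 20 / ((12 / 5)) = 1331 / 150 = 8.87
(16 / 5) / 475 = 16 / 2375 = 0.01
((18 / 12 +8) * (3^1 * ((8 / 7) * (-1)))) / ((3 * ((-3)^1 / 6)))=152 / 7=21.71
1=1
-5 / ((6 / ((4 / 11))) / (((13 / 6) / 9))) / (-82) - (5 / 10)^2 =-36401 / 146124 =-0.25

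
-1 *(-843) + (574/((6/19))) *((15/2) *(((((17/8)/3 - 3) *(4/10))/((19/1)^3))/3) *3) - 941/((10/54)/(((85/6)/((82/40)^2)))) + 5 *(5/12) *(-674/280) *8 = -16328.39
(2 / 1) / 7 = 2 / 7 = 0.29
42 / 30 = 7 / 5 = 1.40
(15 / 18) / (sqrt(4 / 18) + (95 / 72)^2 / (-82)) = 3197016000 / 40074062207 + 50194391040*sqrt(2) / 40074062207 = 1.85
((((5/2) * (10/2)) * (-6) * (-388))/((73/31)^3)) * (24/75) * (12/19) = 3328965504/7391323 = 450.39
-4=-4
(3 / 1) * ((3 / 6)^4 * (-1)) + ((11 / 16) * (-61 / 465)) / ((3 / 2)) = -0.25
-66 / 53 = -1.25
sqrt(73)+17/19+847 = sqrt(73)+16110/19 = 856.44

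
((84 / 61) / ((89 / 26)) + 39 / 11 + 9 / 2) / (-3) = -336327 / 119438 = -2.82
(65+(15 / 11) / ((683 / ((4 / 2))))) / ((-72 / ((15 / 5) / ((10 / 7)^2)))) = -957215 / 721248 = -1.33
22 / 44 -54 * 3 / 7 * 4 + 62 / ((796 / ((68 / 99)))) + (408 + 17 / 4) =176648977 / 551628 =320.23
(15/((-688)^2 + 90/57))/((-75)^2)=19/3372587250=0.00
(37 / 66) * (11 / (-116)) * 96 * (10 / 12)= -370 / 87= -4.25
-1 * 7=-7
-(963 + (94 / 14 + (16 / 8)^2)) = -6816 / 7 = -973.71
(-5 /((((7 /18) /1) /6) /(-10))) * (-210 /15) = -10800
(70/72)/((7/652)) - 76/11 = 8281/99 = 83.65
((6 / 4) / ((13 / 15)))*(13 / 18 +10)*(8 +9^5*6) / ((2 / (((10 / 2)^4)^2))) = 5136740234375 / 4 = 1284185058593.75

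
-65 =-65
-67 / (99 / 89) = -5963 / 99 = -60.23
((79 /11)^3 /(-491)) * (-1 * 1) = 493039 /653521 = 0.75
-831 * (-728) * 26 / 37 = 15729168 / 37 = 425112.65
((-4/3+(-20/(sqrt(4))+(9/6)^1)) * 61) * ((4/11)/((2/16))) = -57584/33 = -1744.97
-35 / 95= -7 / 19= -0.37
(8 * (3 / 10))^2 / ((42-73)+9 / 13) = -936 / 4925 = -0.19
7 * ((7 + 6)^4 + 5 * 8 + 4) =200235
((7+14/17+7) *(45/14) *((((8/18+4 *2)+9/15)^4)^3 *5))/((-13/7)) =-289241727288091099745190787310414/7525188990439453125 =-38436473509909.83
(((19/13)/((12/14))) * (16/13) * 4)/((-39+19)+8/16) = -0.43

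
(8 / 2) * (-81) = -324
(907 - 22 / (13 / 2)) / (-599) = -1.51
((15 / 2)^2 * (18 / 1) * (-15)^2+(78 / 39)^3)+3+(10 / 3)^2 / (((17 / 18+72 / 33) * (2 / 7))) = 282060893 / 1238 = 227835.94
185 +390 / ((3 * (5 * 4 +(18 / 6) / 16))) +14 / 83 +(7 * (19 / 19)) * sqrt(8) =14 * sqrt(2) +5136827 / 26809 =211.41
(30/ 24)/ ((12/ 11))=55/ 48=1.15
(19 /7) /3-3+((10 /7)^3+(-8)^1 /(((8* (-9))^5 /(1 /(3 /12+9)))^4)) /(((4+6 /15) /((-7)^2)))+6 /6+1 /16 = 31.43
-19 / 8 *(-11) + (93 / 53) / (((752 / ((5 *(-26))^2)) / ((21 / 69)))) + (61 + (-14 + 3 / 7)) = 274496517 / 3208408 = 85.56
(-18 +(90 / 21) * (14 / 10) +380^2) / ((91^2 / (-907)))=-130959916 / 8281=-15814.51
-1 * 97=-97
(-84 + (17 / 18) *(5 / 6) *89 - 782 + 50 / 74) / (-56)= 3177931 / 223776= 14.20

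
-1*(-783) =783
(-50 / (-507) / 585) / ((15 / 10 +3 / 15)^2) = 1000 / 17143191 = 0.00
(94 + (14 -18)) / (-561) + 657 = 122829 / 187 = 656.84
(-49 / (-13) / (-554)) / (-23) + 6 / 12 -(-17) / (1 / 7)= 9897373 / 82823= 119.50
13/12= 1.08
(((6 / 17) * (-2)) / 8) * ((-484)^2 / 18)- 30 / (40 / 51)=-242059 / 204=-1186.56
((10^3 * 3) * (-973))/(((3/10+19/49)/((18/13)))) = -25745580000/4381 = -5876644.60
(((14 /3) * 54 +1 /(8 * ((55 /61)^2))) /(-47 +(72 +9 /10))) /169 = 6102121 /105925820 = 0.06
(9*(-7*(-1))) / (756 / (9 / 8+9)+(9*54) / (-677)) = 0.85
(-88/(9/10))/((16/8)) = -440/9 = -48.89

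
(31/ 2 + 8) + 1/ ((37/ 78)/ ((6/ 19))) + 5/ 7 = 244869/ 9842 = 24.88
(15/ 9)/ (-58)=-5/ 174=-0.03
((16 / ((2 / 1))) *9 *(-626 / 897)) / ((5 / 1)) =-15024 / 1495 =-10.05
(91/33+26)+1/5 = 4778/165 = 28.96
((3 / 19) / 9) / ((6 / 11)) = 0.03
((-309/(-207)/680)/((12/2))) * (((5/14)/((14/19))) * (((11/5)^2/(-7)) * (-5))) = 236797/386245440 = 0.00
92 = 92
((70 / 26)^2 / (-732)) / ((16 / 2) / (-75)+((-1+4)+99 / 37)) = -1133125 / 637261144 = -0.00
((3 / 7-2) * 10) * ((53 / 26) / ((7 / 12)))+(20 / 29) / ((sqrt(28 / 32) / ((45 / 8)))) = -34980 / 637+225 * sqrt(14) / 203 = -50.77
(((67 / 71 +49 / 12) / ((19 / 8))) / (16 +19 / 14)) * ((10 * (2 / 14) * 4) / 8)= 85660 / 983421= 0.09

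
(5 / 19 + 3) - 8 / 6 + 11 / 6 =143 / 38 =3.76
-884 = -884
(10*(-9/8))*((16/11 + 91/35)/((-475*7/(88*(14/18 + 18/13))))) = 112838/43225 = 2.61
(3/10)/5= 0.06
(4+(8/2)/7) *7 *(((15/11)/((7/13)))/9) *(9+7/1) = 33280/231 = 144.07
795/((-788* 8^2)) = -795/50432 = -0.02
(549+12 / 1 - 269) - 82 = 210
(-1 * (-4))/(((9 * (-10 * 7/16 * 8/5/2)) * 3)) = -8/189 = -0.04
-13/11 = -1.18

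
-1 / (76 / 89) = -89 / 76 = -1.17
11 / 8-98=-773 / 8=-96.62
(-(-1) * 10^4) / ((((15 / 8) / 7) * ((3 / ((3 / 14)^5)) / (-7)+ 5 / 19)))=-39.37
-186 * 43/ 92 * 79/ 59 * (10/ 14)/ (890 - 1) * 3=-4738815/ 16889222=-0.28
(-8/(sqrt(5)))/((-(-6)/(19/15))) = -76 *sqrt(5)/225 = -0.76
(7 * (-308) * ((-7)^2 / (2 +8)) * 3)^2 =25111473156 / 25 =1004458926.24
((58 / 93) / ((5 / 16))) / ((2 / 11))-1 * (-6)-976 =-445946 / 465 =-959.02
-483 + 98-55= -440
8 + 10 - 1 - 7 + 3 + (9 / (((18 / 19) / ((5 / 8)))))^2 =12353 / 256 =48.25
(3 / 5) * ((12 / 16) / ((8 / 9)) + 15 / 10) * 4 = 45 / 8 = 5.62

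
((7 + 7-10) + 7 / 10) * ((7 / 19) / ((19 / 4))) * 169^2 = 18793138 / 1805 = 10411.71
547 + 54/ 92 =25189/ 46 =547.59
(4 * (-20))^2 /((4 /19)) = 30400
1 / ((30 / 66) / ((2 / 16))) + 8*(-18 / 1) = -5749 / 40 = -143.72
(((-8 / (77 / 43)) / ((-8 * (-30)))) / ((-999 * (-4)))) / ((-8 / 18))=43 / 4102560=0.00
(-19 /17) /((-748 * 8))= 19 /101728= 0.00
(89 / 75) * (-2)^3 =-712 / 75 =-9.49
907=907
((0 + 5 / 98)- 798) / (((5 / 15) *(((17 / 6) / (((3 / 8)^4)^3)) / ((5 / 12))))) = -623372321385 / 228973296484352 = -0.00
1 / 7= 0.14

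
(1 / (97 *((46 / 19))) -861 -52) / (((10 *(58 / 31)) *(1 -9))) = 126287397 / 20703680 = 6.10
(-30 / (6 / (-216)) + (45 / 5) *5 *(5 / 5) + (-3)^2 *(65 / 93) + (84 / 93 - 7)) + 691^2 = 14836792 / 31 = 478606.19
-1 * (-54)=54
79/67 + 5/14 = 1.54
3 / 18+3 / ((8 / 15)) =139 / 24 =5.79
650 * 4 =2600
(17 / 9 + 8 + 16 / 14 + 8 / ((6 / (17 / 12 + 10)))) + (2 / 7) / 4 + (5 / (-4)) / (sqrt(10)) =3317 / 126-sqrt(10) / 8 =25.93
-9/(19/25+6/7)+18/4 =-603/566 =-1.07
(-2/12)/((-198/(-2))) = -1/594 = -0.00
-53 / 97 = -0.55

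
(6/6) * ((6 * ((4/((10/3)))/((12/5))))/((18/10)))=5/3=1.67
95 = 95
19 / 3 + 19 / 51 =114 / 17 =6.71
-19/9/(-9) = 19/81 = 0.23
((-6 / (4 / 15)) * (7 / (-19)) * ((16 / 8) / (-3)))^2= 11025 / 361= 30.54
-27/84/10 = -9/280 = -0.03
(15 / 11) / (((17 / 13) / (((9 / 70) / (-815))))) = -351 / 2133670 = -0.00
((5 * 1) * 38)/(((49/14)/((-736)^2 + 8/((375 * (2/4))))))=15438337216/525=29406356.60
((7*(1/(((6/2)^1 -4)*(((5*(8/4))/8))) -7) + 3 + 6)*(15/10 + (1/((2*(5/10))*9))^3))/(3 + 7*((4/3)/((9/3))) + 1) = -41591/4320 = -9.63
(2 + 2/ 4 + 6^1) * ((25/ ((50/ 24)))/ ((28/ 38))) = 969/ 7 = 138.43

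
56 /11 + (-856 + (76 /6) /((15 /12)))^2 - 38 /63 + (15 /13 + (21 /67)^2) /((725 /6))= 20978322184593758 /29320015725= 715494.92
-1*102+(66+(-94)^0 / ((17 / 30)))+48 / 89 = -50982 / 1513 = -33.70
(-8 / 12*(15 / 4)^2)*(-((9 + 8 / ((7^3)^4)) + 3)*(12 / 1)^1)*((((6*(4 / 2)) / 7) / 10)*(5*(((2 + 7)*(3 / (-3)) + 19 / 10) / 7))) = -796012426967850 / 678223072849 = -1173.67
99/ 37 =2.68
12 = 12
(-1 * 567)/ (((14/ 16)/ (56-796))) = 479520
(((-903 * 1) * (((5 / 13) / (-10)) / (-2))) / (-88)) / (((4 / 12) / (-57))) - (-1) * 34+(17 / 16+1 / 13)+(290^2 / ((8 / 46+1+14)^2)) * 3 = 611521318585 / 557361376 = 1097.17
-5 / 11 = -0.45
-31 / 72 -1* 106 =-7663 / 72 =-106.43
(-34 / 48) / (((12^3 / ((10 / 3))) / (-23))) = 1955 / 62208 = 0.03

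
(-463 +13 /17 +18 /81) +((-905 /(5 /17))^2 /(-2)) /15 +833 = -482296769 /1530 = -315226.65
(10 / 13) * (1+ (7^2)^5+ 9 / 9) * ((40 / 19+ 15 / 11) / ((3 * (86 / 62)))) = 21162104220750 / 116831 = 181134324.12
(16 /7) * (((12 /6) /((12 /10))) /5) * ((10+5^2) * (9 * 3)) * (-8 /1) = -5760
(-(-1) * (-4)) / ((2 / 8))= -16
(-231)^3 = -12326391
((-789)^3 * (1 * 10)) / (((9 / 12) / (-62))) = 406033097040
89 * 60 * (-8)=-42720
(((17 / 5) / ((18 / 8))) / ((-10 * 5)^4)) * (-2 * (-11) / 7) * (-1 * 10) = -0.00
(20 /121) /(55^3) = 4 /4026275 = 0.00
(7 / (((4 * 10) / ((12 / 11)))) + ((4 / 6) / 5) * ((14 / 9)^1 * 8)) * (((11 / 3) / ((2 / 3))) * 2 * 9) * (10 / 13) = 5495 / 39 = 140.90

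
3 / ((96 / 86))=43 / 16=2.69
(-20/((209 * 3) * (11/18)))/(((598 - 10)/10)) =-100/112651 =-0.00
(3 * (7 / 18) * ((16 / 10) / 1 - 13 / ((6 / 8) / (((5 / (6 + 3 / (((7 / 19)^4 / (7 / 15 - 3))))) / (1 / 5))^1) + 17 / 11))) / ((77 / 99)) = 1487590389 / 351592610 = 4.23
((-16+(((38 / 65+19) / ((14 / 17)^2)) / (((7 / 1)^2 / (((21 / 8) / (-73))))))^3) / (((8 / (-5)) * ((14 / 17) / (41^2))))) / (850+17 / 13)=3799521442633389981525919651 / 158462535260313936553574400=23.98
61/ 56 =1.09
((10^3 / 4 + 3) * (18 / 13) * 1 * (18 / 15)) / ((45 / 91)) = 21252 / 25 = 850.08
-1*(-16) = 16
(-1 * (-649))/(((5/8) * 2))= 519.20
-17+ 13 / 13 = -16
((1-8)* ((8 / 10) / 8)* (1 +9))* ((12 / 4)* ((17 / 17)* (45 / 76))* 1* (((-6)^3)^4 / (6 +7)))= -514264826880 / 247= -2082043833.52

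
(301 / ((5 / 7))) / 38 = 2107 / 190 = 11.09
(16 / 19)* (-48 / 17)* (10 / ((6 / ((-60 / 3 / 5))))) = 15.85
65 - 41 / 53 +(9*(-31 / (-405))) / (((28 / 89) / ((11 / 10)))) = 44498897 / 667800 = 66.64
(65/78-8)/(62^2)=-43/23064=-0.00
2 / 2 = 1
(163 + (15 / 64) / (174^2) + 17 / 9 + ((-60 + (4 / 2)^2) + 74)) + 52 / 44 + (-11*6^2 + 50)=-3451410011 / 21314304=-161.93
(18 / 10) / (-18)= -1 / 10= -0.10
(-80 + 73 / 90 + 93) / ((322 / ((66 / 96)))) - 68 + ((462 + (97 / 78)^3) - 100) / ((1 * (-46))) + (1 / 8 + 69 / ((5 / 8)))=21174666887 / 611222976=34.64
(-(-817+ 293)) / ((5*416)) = 131 / 520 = 0.25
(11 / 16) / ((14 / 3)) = 33 / 224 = 0.15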